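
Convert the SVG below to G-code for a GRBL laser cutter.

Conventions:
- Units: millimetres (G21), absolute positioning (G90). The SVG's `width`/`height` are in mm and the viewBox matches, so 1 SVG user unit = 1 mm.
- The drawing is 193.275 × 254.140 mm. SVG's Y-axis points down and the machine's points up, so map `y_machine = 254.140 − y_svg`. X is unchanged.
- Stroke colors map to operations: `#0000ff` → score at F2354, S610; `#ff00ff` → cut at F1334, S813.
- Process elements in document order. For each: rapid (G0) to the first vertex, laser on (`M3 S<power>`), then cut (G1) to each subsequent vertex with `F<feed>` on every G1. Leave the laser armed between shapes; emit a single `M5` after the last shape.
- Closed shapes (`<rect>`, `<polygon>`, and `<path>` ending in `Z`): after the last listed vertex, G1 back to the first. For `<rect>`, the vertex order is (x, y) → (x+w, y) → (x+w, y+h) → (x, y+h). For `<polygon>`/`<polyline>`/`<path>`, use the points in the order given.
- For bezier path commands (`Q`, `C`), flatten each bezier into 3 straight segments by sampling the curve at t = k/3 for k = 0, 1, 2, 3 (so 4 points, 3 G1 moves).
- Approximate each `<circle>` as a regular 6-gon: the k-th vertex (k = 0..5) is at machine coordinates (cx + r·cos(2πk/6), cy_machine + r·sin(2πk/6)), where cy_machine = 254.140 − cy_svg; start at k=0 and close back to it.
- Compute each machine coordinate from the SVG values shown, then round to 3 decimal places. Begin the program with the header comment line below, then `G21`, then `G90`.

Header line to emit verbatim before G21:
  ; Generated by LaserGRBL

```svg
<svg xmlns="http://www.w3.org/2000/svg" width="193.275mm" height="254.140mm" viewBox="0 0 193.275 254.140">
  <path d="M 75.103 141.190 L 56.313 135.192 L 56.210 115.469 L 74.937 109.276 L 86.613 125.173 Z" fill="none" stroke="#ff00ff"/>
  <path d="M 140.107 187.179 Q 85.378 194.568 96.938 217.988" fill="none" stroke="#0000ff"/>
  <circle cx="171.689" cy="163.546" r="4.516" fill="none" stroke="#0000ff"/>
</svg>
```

; Generated by LaserGRBL
G21
G90
G0 X75.103 Y112.950
M3 S813
G1 X56.313 Y118.948 F1334
G1 X56.210 Y138.671 F1334
G1 X74.937 Y144.864 F1334
G1 X86.613 Y128.967 F1334
G1 X75.103 Y112.950 F1334
G0 X140.107 Y66.961
M3 S610
G1 X110.986 Y60.254 F2354
G1 X96.597 Y49.984 F2354
G1 X96.938 Y36.152 F2354
G0 X176.205 Y90.594
M3 S610
G1 X173.947 Y94.505 F2354
G1 X169.431 Y94.505 F2354
G1 X167.173 Y90.594 F2354
G1 X169.431 Y86.683 F2354
G1 X173.947 Y86.683 F2354
G1 X176.205 Y90.594 F2354
M5

Since the viewBox matches the mm dimensions, user units are millimetres directly. The only transform is the Y-flip y_m = 254.140 − y_svg.

Shape 1 is a regular polygon drawn with `<path>`. Its stroke #ff00ff means cut at S813, F1334. After flipping Y the toolpath is (75.103,112.950) → (56.313,118.948) → (56.210,138.671) → (74.937,144.864) → (86.613,128.967) → (75.103,112.950), returning to the start.

Shape 2 is a quadratic bezier drawn with `<path>`. Its stroke #0000ff means score at S610, F2354. After flipping Y the toolpath is (140.107,66.961) → (110.986,60.254) → (96.597,49.984) → (96.938,36.152).

Shape 3 is a circle drawn with `<circle>`. Its stroke #0000ff means score at S610, F2354. After flipping Y the toolpath is (176.205,90.594) → (173.947,94.505) → (169.431,94.505) → (167.173,90.594) → (169.431,86.683) → (173.947,86.683) → (176.205,90.594), returning to the start.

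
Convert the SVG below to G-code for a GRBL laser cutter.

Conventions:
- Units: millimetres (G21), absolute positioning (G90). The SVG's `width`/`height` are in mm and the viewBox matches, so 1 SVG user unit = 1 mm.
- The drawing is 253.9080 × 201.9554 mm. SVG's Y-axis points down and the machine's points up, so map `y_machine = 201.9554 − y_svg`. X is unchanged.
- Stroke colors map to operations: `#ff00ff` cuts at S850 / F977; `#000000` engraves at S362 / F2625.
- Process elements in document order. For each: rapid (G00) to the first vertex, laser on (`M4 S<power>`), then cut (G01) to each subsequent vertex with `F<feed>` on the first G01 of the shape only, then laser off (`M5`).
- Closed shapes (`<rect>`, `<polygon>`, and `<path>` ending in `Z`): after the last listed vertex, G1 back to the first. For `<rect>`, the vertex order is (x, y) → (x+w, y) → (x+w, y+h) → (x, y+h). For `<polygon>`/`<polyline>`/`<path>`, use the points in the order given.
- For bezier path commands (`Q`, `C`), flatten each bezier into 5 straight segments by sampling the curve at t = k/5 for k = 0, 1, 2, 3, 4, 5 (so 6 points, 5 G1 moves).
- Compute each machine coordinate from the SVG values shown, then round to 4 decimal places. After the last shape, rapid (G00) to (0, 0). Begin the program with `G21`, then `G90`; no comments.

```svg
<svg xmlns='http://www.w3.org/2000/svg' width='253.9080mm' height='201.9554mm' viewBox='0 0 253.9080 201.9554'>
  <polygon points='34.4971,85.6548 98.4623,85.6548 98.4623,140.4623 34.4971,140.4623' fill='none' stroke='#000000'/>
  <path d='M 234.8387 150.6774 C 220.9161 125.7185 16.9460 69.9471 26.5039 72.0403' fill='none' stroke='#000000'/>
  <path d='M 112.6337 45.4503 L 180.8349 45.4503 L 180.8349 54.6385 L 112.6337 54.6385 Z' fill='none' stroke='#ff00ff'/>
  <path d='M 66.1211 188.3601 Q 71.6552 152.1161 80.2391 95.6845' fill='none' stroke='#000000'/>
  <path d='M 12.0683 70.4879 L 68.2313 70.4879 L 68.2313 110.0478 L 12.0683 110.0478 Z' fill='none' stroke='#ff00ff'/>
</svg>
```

Since the viewBox matches the mm dimensions, user units are millimetres directly. The only transform is the Y-flip y_m = 201.9554 − y_svg.

Shape 1 is a rectangle drawn with `<polygon>`. Its stroke #000000 means engrave at S362, F2625. After flipping Y the toolpath is (34.4971,116.3006) → (98.4623,116.3006) → (98.4623,61.4931) → (34.4971,61.4931) → (34.4971,116.3006), returning to the start.

Shape 2 is a cubic bezier drawn with `<path>`. Its stroke #000000 means engrave at S362, F2625. After flipping Y the toolpath is (234.8387,51.2780) → (206.9080,69.2414) → (152.7376,90.3433) → (91.6990,110.3273) → (43.1639,124.9367) → (26.5039,129.9151).

Shape 3 is a rectangle drawn with `<path>`. Its stroke #ff00ff means cut at S850, F977. After flipping Y the toolpath is (112.6337,156.5051) → (180.8349,156.5051) → (180.8349,147.3169) → (112.6337,147.3169) → (112.6337,156.5051), returning to the start.

Shape 4 is a quadratic bezier drawn with `<path>`. Its stroke #000000 means engrave at S362, F2625. After flipping Y the toolpath is (66.1211,13.5953) → (68.4567,28.9004) → (71.0363,45.8205) → (73.8599,64.3556) → (76.9275,84.5058) → (80.2391,106.2709).

Shape 5 is a rectangle drawn with `<path>`. Its stroke #ff00ff means cut at S850, F977. After flipping Y the toolpath is (12.0683,131.4675) → (68.2313,131.4675) → (68.2313,91.9076) → (12.0683,91.9076) → (12.0683,131.4675), returning to the start.

G21
G90
G00 X34.4971 Y116.3006
M4 S362
G01 X98.4623 Y116.3006 F2625
G01 X98.4623 Y61.4931
G01 X34.4971 Y61.4931
G01 X34.4971 Y116.3006
M5
G00 X234.8387 Y51.2780
M4 S362
G01 X206.9080 Y69.2414 F2625
G01 X152.7376 Y90.3433
G01 X91.6990 Y110.3273
G01 X43.1639 Y124.9367
G01 X26.5039 Y129.9151
M5
G00 X112.6337 Y156.5051
M4 S850
G01 X180.8349 Y156.5051 F977
G01 X180.8349 Y147.3169
G01 X112.6337 Y147.3169
G01 X112.6337 Y156.5051
M5
G00 X66.1211 Y13.5953
M4 S362
G01 X68.4567 Y28.9004 F2625
G01 X71.0363 Y45.8205
G01 X73.8599 Y64.3556
G01 X76.9275 Y84.5058
G01 X80.2391 Y106.2709
M5
G00 X12.0683 Y131.4675
M4 S850
G01 X68.2313 Y131.4675 F977
G01 X68.2313 Y91.9076
G01 X12.0683 Y91.9076
G01 X12.0683 Y131.4675
M5
G00 X0.0000 Y0.0000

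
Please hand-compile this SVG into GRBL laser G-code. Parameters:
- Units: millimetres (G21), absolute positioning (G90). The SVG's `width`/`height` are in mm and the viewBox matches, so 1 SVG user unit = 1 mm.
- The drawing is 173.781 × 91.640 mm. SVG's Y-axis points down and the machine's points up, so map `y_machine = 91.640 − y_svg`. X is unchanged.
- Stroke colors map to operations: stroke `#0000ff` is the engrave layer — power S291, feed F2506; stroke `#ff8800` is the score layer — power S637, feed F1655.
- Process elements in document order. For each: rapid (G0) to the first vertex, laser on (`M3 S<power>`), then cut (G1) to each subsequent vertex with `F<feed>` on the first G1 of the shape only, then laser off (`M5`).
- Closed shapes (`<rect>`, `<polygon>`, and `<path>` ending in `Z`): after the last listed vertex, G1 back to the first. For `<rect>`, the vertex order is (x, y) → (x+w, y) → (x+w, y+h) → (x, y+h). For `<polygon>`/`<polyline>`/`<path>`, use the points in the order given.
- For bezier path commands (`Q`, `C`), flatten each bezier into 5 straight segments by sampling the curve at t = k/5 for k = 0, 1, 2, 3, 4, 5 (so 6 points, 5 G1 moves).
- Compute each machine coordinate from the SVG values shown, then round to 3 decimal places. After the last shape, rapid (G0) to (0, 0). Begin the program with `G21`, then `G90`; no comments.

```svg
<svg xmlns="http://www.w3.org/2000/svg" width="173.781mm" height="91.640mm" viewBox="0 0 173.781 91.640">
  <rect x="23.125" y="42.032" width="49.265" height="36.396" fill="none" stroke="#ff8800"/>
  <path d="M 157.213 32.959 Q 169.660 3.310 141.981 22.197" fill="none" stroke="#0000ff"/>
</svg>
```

Since the viewBox matches the mm dimensions, user units are millimetres directly. The only transform is the Y-flip y_m = 91.640 − y_svg.

Shape 1 is a rectangle drawn with `<rect>`. Its stroke #ff8800 means score at S637, F1655. After flipping Y the toolpath is (23.125,49.608) → (72.390,49.608) → (72.390,13.212) → (23.125,13.212) → (23.125,49.608), returning to the start.

Shape 2 is a quadratic bezier drawn with `<path>`. Its stroke #0000ff means engrave at S291, F2506. After flipping Y the toolpath is (157.213,58.681) → (160.587,68.599) → (160.750,74.634) → (157.704,76.787) → (151.448,75.056) → (141.981,69.443).

G21
G90
G0 X23.125 Y49.608
M3 S637
G1 X72.390 Y49.608 F1655
G1 X72.390 Y13.212
G1 X23.125 Y13.212
G1 X23.125 Y49.608
M5
G0 X157.213 Y58.681
M3 S291
G1 X160.587 Y68.599 F2506
G1 X160.750 Y74.634
G1 X157.704 Y76.787
G1 X151.448 Y75.056
G1 X141.981 Y69.443
M5
G0 X0.000 Y0.000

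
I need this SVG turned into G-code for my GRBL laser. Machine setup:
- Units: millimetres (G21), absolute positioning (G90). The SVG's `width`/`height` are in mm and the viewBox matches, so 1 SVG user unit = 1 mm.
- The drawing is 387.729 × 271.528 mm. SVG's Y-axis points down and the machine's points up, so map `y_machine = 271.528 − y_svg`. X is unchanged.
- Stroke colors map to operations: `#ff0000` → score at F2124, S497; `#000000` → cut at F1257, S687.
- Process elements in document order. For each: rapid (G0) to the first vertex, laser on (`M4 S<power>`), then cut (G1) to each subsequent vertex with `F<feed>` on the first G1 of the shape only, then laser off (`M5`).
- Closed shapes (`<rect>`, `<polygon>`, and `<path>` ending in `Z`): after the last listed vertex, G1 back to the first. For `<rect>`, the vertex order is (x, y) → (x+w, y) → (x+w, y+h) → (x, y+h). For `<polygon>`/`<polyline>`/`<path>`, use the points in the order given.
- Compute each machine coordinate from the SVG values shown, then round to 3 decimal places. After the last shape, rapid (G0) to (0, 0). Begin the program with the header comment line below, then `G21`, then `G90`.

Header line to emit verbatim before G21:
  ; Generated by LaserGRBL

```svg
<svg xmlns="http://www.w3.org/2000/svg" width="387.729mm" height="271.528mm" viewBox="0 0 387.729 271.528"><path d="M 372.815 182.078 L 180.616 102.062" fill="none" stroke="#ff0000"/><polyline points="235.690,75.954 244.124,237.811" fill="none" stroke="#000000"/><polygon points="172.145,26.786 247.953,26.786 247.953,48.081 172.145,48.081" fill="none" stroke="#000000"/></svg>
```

; Generated by LaserGRBL
G21
G90
G0 X372.815 Y89.450
M4 S497
G1 X180.616 Y169.466 F2124
M5
G0 X235.690 Y195.574
M4 S687
G1 X244.124 Y33.717 F1257
M5
G0 X172.145 Y244.742
M4 S687
G1 X247.953 Y244.742 F1257
G1 X247.953 Y223.447
G1 X172.145 Y223.447
G1 X172.145 Y244.742
M5
G0 X0.000 Y0.000

viewBox `0 0 387.729 271.528` with mm width/height → 1 unit = 1 mm. Flip: y_m = 271.528 − y_svg.

**Shape 1** — `<path>` line segment, stroke `#ff0000` → score (S497, F2124). Machine vertices: (372.815,89.450) → (180.616,169.466). Open path.

**Shape 2** — `<polyline>` line segment, stroke `#000000` → cut (S687, F1257). Machine vertices: (235.690,195.574) → (244.124,33.717). Open path.

**Shape 3** — `<polygon>` rectangle, stroke `#000000` → cut (S687, F1257). Machine vertices: (172.145,244.742) → (247.953,244.742) → (247.953,223.447) → (172.145,223.447) → (172.145,244.742). Closed: final G1 returns to the first vertex.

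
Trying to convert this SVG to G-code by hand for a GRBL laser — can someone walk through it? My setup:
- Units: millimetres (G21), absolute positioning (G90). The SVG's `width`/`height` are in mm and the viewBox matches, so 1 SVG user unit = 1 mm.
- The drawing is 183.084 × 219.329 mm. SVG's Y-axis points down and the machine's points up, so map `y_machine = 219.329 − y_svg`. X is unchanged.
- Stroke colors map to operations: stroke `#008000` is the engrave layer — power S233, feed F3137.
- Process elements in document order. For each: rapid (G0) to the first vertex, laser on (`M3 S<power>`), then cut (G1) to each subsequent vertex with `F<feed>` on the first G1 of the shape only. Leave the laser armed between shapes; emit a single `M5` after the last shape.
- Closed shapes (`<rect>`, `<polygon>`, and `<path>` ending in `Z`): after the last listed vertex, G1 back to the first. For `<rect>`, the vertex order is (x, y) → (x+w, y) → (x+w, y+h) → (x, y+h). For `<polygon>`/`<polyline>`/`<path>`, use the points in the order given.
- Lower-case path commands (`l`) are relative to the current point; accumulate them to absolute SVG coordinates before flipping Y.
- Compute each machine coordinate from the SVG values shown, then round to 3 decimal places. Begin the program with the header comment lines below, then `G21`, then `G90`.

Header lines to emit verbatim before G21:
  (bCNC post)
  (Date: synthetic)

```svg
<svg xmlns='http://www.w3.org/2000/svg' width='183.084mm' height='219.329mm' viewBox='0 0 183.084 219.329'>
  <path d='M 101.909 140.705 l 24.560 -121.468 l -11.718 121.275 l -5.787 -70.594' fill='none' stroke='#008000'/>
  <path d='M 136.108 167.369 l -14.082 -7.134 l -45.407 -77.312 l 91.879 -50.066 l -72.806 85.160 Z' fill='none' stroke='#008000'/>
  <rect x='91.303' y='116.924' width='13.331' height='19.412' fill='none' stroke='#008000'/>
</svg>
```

1 u = 1 mm; y_m = 219.329 − y.

[1] `<path>` open polyline, #008000→engrave S233 F3137: (101.909,78.624) → (126.469,200.092) → (114.751,78.817) → (108.964,149.411)

[2] `<path>` closed polygon, #008000→engrave S233 F3137: (136.108,51.960) → (122.026,59.094) → (76.619,136.406) → (168.498,186.472) → (95.692,101.312) → (136.108,51.960) (closed)

[3] `<rect>` rectangle, #008000→engrave S233 F3137: (91.303,102.405) → (104.634,102.405) → (104.634,82.993) → (91.303,82.993) → (91.303,102.405) (closed)

(bCNC post)
(Date: synthetic)
G21
G90
G0 X101.909 Y78.624
M3 S233
G1 X126.469 Y200.092 F3137
G1 X114.751 Y78.817
G1 X108.964 Y149.411
G0 X136.108 Y51.960
M3 S233
G1 X122.026 Y59.094 F3137
G1 X76.619 Y136.406
G1 X168.498 Y186.472
G1 X95.692 Y101.312
G1 X136.108 Y51.960
G0 X91.303 Y102.405
M3 S233
G1 X104.634 Y102.405 F3137
G1 X104.634 Y82.993
G1 X91.303 Y82.993
G1 X91.303 Y102.405
M5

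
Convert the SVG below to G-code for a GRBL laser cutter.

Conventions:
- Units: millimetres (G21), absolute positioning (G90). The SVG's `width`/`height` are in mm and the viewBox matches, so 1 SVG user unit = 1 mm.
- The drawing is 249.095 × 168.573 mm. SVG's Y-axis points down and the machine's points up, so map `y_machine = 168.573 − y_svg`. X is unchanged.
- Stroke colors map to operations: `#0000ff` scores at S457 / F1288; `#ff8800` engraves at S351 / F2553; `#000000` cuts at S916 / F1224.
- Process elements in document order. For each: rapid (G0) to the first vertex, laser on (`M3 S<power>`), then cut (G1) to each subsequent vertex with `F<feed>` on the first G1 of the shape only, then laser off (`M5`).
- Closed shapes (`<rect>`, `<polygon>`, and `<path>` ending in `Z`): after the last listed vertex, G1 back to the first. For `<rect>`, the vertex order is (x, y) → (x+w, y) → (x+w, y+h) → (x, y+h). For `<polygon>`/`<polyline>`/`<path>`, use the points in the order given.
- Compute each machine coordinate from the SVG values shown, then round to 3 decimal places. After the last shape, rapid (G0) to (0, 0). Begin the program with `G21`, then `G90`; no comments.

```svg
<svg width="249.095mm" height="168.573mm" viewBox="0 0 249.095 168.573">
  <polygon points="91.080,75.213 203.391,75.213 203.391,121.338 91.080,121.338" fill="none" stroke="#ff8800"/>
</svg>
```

G21
G90
G0 X91.080 Y93.360
M3 S351
G1 X203.391 Y93.360 F2553
G1 X203.391 Y47.235
G1 X91.080 Y47.235
G1 X91.080 Y93.360
M5
G0 X0.000 Y0.000

viewBox `0 0 249.095 168.573` with mm width/height → 1 unit = 1 mm. Flip: y_m = 168.573 − y_svg.

**Shape 1** — `<polygon>` rectangle, stroke `#ff8800` → engrave (S351, F2553). Machine vertices: (91.080,93.360) → (203.391,93.360) → (203.391,47.235) → (91.080,47.235) → (91.080,93.360). Closed: final G1 returns to the first vertex.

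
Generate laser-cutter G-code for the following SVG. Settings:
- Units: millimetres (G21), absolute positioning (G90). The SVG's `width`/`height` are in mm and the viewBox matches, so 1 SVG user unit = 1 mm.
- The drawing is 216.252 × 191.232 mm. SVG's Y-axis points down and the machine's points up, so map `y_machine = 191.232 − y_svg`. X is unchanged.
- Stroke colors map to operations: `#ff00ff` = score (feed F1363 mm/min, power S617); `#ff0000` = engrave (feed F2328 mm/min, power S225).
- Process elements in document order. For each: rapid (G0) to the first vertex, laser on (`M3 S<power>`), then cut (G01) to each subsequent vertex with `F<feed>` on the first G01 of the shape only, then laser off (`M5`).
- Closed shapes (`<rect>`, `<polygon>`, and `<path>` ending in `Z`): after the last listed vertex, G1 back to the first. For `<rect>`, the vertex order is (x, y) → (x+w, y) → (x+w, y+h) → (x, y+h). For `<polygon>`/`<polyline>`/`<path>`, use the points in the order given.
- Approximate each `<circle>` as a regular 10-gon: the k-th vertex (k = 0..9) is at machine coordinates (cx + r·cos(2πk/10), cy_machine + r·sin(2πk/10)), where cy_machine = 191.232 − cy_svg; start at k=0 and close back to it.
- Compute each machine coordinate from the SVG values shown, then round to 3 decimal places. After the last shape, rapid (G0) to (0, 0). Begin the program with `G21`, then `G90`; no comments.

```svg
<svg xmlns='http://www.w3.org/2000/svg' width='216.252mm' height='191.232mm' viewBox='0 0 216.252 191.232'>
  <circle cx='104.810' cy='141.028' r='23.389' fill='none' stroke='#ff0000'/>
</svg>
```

G21
G90
G0 X128.199 Y50.204
M3 S225
G01 X123.732 Y63.952 F2328
G01 X112.038 Y72.448
G01 X97.582 Y72.448
G01 X85.888 Y63.952
G01 X81.421 Y50.204
G01 X85.888 Y36.456
G01 X97.582 Y27.960
G01 X112.038 Y27.960
G01 X123.732 Y36.456
G01 X128.199 Y50.204
M5
G0 X0.000 Y0.000

Since the viewBox matches the mm dimensions, user units are millimetres directly. The only transform is the Y-flip y_m = 191.232 − y_svg.

Shape 1 is a circle drawn with `<circle>`. Its stroke #ff0000 means engrave at S225, F2328. After flipping Y the toolpath is (128.199,50.204) → (123.732,63.952) → (112.038,72.448) → (97.582,72.448) → (85.888,63.952) → (81.421,50.204) → (85.888,36.456) → (97.582,27.960) → (112.038,27.960) → (123.732,36.456) → (128.199,50.204), returning to the start.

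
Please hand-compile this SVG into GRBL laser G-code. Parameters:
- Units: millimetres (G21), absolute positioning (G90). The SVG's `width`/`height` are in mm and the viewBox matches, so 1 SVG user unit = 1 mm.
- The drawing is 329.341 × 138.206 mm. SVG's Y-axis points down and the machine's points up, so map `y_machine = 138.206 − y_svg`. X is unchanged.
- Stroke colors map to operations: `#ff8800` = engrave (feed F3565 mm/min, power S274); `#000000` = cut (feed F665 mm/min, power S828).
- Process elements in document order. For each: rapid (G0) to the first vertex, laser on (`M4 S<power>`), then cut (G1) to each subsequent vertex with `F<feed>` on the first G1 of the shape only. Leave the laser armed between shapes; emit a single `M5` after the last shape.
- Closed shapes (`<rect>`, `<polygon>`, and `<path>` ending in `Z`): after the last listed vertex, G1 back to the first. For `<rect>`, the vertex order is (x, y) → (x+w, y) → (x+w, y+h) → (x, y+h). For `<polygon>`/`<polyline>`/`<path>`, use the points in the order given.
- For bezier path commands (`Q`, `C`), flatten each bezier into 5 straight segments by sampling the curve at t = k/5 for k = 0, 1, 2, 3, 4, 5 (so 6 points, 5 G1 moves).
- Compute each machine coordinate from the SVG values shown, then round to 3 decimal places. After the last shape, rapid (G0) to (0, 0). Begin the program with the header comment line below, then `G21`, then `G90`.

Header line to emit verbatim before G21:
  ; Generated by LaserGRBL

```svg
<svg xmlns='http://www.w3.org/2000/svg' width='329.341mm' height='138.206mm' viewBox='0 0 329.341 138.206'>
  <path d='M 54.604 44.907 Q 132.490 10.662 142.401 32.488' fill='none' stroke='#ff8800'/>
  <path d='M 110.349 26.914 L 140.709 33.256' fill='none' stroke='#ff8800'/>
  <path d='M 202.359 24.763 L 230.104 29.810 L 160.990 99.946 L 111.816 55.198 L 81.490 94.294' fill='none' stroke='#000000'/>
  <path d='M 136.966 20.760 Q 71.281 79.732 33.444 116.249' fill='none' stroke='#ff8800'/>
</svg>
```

; Generated by LaserGRBL
G21
G90
G0 X54.604 Y93.299
M4 S274
G1 X83.039 Y104.754 F3565
G1 X106.037 Y111.724
G1 X123.596 Y114.207
G1 X135.718 Y112.206
G1 X142.401 Y105.718
G0 X110.349 Y111.292
M4 S274
G1 X140.709 Y104.950 F3565
G0 X202.359 Y113.443
M4 S828
G1 X230.104 Y108.396 F665
G1 X160.990 Y38.260
G1 X111.816 Y83.008
G1 X81.490 Y43.912
G0 X136.966 Y117.446
M4 S274
G1 X111.806 Y94.755 F3565
G1 X88.874 Y73.861
G1 X68.169 Y54.763
G1 X49.693 Y37.462
G1 X33.444 Y21.957
M5
G0 X0.000 Y0.000

1 u = 1 mm; y_m = 138.206 − y.

[1] `<path>` quadratic bezier, #ff8800→engrave S274 F3565: (54.604,93.299) → (83.039,104.754) → (106.037,111.724) → (123.596,114.207) → (135.718,112.206) → (142.401,105.718)

[2] `<path>` line segment, #ff8800→engrave S274 F3565: (110.349,111.292) → (140.709,104.950)

[3] `<path>` open polyline, #000000→cut S828 F665: (202.359,113.443) → (230.104,108.396) → (160.990,38.260) → (111.816,83.008) → (81.490,43.912)

[4] `<path>` quadratic bezier, #ff8800→engrave S274 F3565: (136.966,117.446) → (111.806,94.755) → (88.874,73.861) → (68.169,54.763) → (49.693,37.462) → (33.444,21.957)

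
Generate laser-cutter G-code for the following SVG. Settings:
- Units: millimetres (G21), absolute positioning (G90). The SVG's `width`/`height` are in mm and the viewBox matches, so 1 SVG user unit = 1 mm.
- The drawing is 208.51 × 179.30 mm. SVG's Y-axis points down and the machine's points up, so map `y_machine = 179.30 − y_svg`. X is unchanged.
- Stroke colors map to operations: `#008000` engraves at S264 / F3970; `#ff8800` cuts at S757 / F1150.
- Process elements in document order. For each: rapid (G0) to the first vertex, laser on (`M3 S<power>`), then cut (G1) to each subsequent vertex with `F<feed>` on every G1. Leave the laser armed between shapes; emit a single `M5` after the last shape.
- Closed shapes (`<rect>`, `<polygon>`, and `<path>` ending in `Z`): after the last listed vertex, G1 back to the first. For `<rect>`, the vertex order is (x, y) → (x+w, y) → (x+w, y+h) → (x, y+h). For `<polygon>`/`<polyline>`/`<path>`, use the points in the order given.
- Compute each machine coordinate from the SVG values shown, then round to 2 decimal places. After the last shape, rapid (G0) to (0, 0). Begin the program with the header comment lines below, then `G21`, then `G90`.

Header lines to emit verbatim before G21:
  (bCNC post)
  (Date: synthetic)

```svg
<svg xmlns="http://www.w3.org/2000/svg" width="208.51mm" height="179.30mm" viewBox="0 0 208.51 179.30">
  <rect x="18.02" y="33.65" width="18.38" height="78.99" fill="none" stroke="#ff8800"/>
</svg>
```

viewBox `0 0 208.51 179.30` with mm width/height → 1 unit = 1 mm. Flip: y_m = 179.30 − y_svg.

**Shape 1** — `<rect>` rectangle, stroke `#ff8800` → cut (S757, F1150). Machine vertices: (18.02,145.65) → (36.40,145.65) → (36.40,66.66) → (18.02,66.66) → (18.02,145.65). Closed: final G1 returns to the first vertex.

(bCNC post)
(Date: synthetic)
G21
G90
G0 X18.02 Y145.65
M3 S757
G1 X36.40 Y145.65 F1150
G1 X36.40 Y66.66 F1150
G1 X18.02 Y66.66 F1150
G1 X18.02 Y145.65 F1150
M5
G0 X0.00 Y0.00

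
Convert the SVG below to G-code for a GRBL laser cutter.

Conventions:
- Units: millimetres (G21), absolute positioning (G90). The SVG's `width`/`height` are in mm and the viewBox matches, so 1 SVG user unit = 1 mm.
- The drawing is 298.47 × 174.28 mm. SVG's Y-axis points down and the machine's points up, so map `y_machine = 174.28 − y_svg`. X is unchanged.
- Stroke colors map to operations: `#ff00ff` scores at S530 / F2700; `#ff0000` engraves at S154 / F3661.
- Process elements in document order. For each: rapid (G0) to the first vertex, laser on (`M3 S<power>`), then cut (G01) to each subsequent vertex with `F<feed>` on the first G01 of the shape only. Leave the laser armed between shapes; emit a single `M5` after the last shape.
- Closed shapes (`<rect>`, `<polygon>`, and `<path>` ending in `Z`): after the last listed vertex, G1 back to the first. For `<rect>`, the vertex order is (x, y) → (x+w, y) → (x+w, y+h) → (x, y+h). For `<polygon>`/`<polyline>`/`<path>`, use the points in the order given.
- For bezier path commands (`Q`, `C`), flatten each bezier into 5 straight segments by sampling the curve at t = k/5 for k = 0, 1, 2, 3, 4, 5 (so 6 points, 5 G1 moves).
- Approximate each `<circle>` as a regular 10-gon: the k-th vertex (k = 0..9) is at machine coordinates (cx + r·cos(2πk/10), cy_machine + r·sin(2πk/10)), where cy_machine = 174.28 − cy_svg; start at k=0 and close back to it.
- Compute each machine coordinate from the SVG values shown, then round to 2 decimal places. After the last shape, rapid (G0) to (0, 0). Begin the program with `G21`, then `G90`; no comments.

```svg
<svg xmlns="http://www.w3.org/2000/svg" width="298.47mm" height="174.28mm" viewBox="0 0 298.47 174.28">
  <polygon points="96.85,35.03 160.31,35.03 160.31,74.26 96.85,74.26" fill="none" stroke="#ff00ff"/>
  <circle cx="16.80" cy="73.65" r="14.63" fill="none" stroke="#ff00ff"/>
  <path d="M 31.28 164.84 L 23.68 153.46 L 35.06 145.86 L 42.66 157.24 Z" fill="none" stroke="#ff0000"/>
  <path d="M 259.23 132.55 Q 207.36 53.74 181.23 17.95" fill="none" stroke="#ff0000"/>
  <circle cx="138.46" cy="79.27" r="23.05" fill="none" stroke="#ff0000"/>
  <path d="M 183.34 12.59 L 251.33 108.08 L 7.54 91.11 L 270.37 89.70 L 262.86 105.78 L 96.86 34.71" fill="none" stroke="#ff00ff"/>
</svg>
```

viewBox `0 0 298.47 174.28` with mm width/height → 1 unit = 1 mm. Flip: y_m = 174.28 − y_svg.

**Shape 1** — `<polygon>` rectangle, stroke `#ff00ff` → score (S530, F2700). Machine vertices: (96.85,139.25) → (160.31,139.25) → (160.31,100.02) → (96.85,100.02) → (96.85,139.25). Closed: final G1 returns to the first vertex.

**Shape 2** — `<circle>` circle, stroke `#ff00ff` → score (S530, F2700). Machine vertices: (31.43,100.63) → (28.64,109.23) → (21.32,114.54) → (12.28,114.54) → (4.96,109.23) → (2.17,100.63) → (4.96,92.03) → (12.28,86.72) → (21.32,86.72) → (28.64,92.03) → (31.43,100.63). Closed: final G1 returns to the first vertex.

**Shape 3** — `<path>` regular polygon, stroke `#ff0000` → engrave (S154, F3661). Machine vertices: (31.28,9.44) → (23.68,20.82) → (35.06,28.42) → (42.66,17.04) → (31.28,9.44). Closed: final G1 returns to the first vertex.

**Shape 4** — `<path>` quadratic bezier, stroke `#ff0000` → engrave (S154, F3661). Control points (SVG): P0=(259.23,132.55), P1=(207.36,53.74), P2=(181.23,17.95); sampled at t=k/5. Machine vertices: (259.23,41.73) → (239.51,71.53) → (221.85,97.89) → (206.25,120.81) → (192.71,140.29) → (181.23,156.33). Open path.

**Shape 5** — `<circle>` circle, stroke `#ff0000` → engrave (S154, F3661). Machine vertices: (161.51,95.01) → (157.11,108.56) → (145.58,116.93) → (131.34,116.93) → (119.81,108.56) → (115.41,95.01) → (119.81,81.46) → (131.34,73.09) → (145.58,73.09) → (157.11,81.46) → (161.51,95.01). Closed: final G1 returns to the first vertex.

**Shape 6** — `<path>` open polyline, stroke `#ff00ff` → score (S530, F2700). Machine vertices: (183.34,161.69) → (251.33,66.20) → (7.54,83.17) → (270.37,84.58) → (262.86,68.50) → (96.86,139.57). Open path.

G21
G90
G0 X96.85 Y139.25
M3 S530
G01 X160.31 Y139.25 F2700
G01 X160.31 Y100.02
G01 X96.85 Y100.02
G01 X96.85 Y139.25
G0 X31.43 Y100.63
M3 S530
G01 X28.64 Y109.23 F2700
G01 X21.32 Y114.54
G01 X12.28 Y114.54
G01 X4.96 Y109.23
G01 X2.17 Y100.63
G01 X4.96 Y92.03
G01 X12.28 Y86.72
G01 X21.32 Y86.72
G01 X28.64 Y92.03
G01 X31.43 Y100.63
G0 X31.28 Y9.44
M3 S154
G01 X23.68 Y20.82 F3661
G01 X35.06 Y28.42
G01 X42.66 Y17.04
G01 X31.28 Y9.44
G0 X259.23 Y41.73
M3 S154
G01 X239.51 Y71.53 F3661
G01 X221.85 Y97.89
G01 X206.25 Y120.81
G01 X192.71 Y140.29
G01 X181.23 Y156.33
G0 X161.51 Y95.01
M3 S154
G01 X157.11 Y108.56 F3661
G01 X145.58 Y116.93
G01 X131.34 Y116.93
G01 X119.81 Y108.56
G01 X115.41 Y95.01
G01 X119.81 Y81.46
G01 X131.34 Y73.09
G01 X145.58 Y73.09
G01 X157.11 Y81.46
G01 X161.51 Y95.01
G0 X183.34 Y161.69
M3 S530
G01 X251.33 Y66.20 F2700
G01 X7.54 Y83.17
G01 X270.37 Y84.58
G01 X262.86 Y68.50
G01 X96.86 Y139.57
M5
G0 X0.00 Y0.00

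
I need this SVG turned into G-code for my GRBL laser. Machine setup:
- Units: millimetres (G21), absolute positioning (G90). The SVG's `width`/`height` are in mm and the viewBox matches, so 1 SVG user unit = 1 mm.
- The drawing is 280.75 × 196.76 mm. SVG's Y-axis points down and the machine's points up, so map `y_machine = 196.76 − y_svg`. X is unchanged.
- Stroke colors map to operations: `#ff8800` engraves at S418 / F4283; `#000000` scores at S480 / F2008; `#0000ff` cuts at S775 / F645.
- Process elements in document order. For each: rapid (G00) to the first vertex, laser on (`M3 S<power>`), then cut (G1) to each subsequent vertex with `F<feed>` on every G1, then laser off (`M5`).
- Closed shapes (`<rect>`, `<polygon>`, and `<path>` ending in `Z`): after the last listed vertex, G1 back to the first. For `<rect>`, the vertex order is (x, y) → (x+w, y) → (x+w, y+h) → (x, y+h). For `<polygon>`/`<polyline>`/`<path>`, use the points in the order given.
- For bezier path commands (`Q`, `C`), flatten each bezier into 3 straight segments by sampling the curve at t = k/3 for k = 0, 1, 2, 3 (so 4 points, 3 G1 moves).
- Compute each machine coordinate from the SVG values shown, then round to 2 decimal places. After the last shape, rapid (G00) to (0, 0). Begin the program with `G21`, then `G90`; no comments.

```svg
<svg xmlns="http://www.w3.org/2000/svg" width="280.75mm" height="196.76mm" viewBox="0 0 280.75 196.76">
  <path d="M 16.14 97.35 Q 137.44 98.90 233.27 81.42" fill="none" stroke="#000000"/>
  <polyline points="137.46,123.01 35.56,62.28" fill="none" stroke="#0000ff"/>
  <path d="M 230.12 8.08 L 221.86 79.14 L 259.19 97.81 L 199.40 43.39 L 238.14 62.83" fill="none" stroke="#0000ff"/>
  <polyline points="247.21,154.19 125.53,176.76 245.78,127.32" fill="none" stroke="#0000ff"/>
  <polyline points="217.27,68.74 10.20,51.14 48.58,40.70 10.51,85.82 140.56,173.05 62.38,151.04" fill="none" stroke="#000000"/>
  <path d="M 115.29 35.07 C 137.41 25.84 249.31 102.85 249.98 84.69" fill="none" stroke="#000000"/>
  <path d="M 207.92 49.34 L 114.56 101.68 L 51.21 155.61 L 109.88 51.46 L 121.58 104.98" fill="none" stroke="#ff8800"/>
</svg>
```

1 u = 1 mm; y_m = 196.76 − y.

[1] `<path>` quadratic bezier, #000000→score S480 F2008: (16.14,99.41) → (94.18,100.49) → (166.55,105.80) → (233.27,115.34)

[2] `<polyline>` line segment, #0000ff→cut S775 F645: (137.46,73.75) → (35.56,134.48)

[3] `<path>` open polyline, #0000ff→cut S775 F645: (230.12,188.68) → (221.86,117.62) → (259.19,98.95) → (199.40,153.37) → (238.14,133.93)

[4] `<polyline>` open polyline, #0000ff→cut S775 F645: (247.21,42.57) → (125.53,20.00) → (245.78,69.44)

[5] `<polyline>` open polyline, #000000→score S480 F2008: (217.27,128.02) → (10.20,145.62) → (48.58,156.06) → (10.51,110.94) → (140.56,23.71) → (62.38,45.72)

[6] `<path>` cubic bezier, #000000→score S480 F2008: (115.29,161.69) → (159.89,148.89) → (219.68,118.91) → (249.98,112.07)

[7] `<path>` open polyline, #ff8800→engrave S418 F4283: (207.92,147.42) → (114.56,95.08) → (51.21,41.15) → (109.88,145.30) → (121.58,91.78)

G21
G90
G00 X16.14 Y99.41
M3 S480
G1 X94.18 Y100.49 F2008
G1 X166.55 Y105.80 F2008
G1 X233.27 Y115.34 F2008
M5
G00 X137.46 Y73.75
M3 S775
G1 X35.56 Y134.48 F645
M5
G00 X230.12 Y188.68
M3 S775
G1 X221.86 Y117.62 F645
G1 X259.19 Y98.95 F645
G1 X199.40 Y153.37 F645
G1 X238.14 Y133.93 F645
M5
G00 X247.21 Y42.57
M3 S775
G1 X125.53 Y20.00 F645
G1 X245.78 Y69.44 F645
M5
G00 X217.27 Y128.02
M3 S480
G1 X10.20 Y145.62 F2008
G1 X48.58 Y156.06 F2008
G1 X10.51 Y110.94 F2008
G1 X140.56 Y23.71 F2008
G1 X62.38 Y45.72 F2008
M5
G00 X115.29 Y161.69
M3 S480
G1 X159.89 Y148.89 F2008
G1 X219.68 Y118.91 F2008
G1 X249.98 Y112.07 F2008
M5
G00 X207.92 Y147.42
M3 S418
G1 X114.56 Y95.08 F4283
G1 X51.21 Y41.15 F4283
G1 X109.88 Y145.30 F4283
G1 X121.58 Y91.78 F4283
M5
G00 X0.00 Y0.00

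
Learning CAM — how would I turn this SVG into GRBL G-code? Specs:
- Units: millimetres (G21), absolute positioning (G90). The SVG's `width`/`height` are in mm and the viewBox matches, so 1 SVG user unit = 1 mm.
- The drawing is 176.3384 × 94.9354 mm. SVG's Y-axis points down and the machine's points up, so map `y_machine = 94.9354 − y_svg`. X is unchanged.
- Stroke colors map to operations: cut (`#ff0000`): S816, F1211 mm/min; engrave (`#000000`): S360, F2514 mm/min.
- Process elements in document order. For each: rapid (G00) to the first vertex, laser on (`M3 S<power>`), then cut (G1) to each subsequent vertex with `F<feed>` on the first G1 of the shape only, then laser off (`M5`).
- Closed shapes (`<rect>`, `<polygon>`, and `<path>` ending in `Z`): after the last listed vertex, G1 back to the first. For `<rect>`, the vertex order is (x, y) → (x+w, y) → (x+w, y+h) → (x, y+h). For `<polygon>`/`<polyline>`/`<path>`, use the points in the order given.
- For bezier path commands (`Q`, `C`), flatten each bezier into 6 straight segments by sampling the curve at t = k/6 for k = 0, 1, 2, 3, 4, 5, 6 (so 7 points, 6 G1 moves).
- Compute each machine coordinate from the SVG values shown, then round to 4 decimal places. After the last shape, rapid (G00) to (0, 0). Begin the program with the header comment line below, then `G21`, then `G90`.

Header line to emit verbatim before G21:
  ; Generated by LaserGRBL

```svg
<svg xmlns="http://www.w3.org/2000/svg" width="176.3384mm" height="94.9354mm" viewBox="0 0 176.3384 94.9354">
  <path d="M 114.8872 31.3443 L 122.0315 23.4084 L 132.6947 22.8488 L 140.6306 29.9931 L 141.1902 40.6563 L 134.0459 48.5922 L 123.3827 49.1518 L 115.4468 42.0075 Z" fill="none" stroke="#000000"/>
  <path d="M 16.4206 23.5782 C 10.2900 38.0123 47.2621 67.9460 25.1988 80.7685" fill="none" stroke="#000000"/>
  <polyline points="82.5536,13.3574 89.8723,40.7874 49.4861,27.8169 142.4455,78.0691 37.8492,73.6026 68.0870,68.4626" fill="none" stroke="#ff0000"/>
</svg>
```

Since the viewBox matches the mm dimensions, user units are millimetres directly. The only transform is the Y-flip y_m = 94.9354 − y_svg.

Shape 1 is a regular polygon drawn with `<path>`. Its stroke #000000 means engrave at S360, F2514. After flipping Y the toolpath is (114.8872,63.5911) → (122.0315,71.5270) → (132.6947,72.0866) → (140.6306,64.9423) → (141.1902,54.2791) → (134.0459,46.3432) → (123.3827,45.7836) → (115.4468,52.9279) → (114.8872,63.5911), returning to the start.

Shape 2 is a cubic bezier drawn with `<path>`. Its stroke #000000 means engrave at S360, F2514. After flipping Y the toolpath is (16.4206,71.3572) → (16.4743,62.9995) → (20.8747,52.9644) → (26.7845,42.1577) → (31.3665,31.4853) → (31.7837,21.8531) → (25.1988,14.1669).

Shape 3 is a open polyline drawn with `<polyline>`. Its stroke #ff0000 means cut at S816, F1211. After flipping Y the toolpath is (82.5536,81.5780) → (89.8723,54.1480) → (49.4861,67.1185) → (142.4455,16.8663) → (37.8492,21.3328) → (68.0870,26.4728).

; Generated by LaserGRBL
G21
G90
G00 X114.8872 Y63.5911
M3 S360
G1 X122.0315 Y71.5270 F2514
G1 X132.6947 Y72.0866
G1 X140.6306 Y64.9423
G1 X141.1902 Y54.2791
G1 X134.0459 Y46.3432
G1 X123.3827 Y45.7836
G1 X115.4468 Y52.9279
G1 X114.8872 Y63.5911
M5
G00 X16.4206 Y71.3572
M3 S360
G1 X16.4743 Y62.9995 F2514
G1 X20.8747 Y52.9644
G1 X26.7845 Y42.1577
G1 X31.3665 Y31.4853
G1 X31.7837 Y21.8531
G1 X25.1988 Y14.1669
M5
G00 X82.5536 Y81.5780
M3 S816
G1 X89.8723 Y54.1480 F1211
G1 X49.4861 Y67.1185
G1 X142.4455 Y16.8663
G1 X37.8492 Y21.3328
G1 X68.0870 Y26.4728
M5
G00 X0.0000 Y0.0000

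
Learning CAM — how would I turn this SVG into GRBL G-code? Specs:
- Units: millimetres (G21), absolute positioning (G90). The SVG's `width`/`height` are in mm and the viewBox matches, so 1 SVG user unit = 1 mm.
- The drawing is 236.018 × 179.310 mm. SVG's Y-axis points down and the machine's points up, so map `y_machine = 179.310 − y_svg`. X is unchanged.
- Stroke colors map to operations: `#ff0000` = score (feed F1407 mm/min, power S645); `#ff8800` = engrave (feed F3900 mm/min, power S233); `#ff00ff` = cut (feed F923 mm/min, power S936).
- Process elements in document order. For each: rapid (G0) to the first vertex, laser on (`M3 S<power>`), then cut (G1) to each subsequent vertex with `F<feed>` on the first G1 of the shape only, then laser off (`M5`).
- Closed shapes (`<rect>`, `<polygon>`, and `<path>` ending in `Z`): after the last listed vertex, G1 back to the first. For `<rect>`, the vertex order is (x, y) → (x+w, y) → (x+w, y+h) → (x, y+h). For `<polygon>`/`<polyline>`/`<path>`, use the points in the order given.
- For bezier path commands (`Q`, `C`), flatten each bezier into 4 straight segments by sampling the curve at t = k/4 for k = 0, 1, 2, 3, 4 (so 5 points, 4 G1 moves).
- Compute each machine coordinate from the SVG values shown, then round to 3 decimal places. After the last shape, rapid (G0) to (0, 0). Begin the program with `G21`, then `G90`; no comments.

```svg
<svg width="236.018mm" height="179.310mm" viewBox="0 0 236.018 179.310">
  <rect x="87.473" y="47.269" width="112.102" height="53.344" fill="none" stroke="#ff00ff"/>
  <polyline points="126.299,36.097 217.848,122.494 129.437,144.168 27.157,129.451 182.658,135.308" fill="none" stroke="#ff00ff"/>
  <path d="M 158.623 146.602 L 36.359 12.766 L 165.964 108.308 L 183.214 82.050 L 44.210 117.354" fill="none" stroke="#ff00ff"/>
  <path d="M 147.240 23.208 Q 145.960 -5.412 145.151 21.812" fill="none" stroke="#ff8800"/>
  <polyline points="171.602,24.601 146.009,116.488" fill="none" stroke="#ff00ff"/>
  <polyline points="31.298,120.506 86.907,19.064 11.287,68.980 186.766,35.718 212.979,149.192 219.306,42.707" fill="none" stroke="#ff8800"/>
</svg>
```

G21
G90
G0 X87.473 Y132.041
M3 S936
G1 X199.575 Y132.041 F923
G1 X199.575 Y78.697
G1 X87.473 Y78.697
G1 X87.473 Y132.041
M5
G0 X126.299 Y143.213
M3 S936
G1 X217.848 Y56.816 F923
G1 X129.437 Y35.142
G1 X27.157 Y49.859
G1 X182.658 Y44.002
M5
G0 X158.623 Y32.708
M3 S936
G1 X36.359 Y166.544 F923
G1 X165.964 Y71.002
G1 X183.214 Y97.260
G1 X44.210 Y61.956
M5
G0 X147.240 Y156.102
M3 S233
G1 X146.629 Y166.922 F3900
G1 X146.078 Y170.761
G1 X145.585 Y167.620
G1 X145.151 Y157.498
M5
G0 X171.602 Y154.709
M3 S936
G1 X146.009 Y62.822 F923
M5
G0 X31.298 Y58.804
M3 S233
G1 X86.907 Y160.246 F3900
G1 X11.287 Y110.330
G1 X186.766 Y143.592
G1 X212.979 Y30.118
G1 X219.306 Y136.603
M5
G0 X0.000 Y0.000

1 u = 1 mm; y_m = 179.310 − y.

[1] `<rect>` rectangle, #ff00ff→cut S936 F923: (87.473,132.041) → (199.575,132.041) → (199.575,78.697) → (87.473,78.697) → (87.473,132.041) (closed)

[2] `<polyline>` open polyline, #ff00ff→cut S936 F923: (126.299,143.213) → (217.848,56.816) → (129.437,35.142) → (27.157,49.859) → (182.658,44.002)

[3] `<path>` open polyline, #ff00ff→cut S936 F923: (158.623,32.708) → (36.359,166.544) → (165.964,71.002) → (183.214,97.260) → (44.210,61.956)

[4] `<path>` quadratic bezier, #ff8800→engrave S233 F3900: (147.240,156.102) → (146.629,166.922) → (146.078,170.761) → (145.585,167.620) → (145.151,157.498)

[5] `<polyline>` line segment, #ff00ff→cut S936 F923: (171.602,154.709) → (146.009,62.822)

[6] `<polyline>` open polyline, #ff8800→engrave S233 F3900: (31.298,58.804) → (86.907,160.246) → (11.287,110.330) → (186.766,143.592) → (212.979,30.118) → (219.306,136.603)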